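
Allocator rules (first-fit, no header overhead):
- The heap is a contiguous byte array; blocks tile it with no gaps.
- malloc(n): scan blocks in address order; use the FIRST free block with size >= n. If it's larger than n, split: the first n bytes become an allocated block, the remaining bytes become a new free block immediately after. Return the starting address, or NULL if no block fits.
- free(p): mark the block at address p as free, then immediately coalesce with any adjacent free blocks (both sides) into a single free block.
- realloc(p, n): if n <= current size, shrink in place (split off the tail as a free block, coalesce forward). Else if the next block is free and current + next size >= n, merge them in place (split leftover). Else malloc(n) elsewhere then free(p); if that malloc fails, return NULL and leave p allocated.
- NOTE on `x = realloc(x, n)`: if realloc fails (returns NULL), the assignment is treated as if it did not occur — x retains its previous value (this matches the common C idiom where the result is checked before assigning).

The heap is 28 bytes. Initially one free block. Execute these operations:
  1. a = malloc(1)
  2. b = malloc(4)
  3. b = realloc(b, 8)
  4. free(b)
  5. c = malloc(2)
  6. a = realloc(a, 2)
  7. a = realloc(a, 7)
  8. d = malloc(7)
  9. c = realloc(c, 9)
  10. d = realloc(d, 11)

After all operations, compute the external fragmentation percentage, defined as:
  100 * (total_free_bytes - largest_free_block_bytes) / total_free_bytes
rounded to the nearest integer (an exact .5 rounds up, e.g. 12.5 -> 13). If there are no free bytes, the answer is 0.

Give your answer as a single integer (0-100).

Op 1: a = malloc(1) -> a = 0; heap: [0-0 ALLOC][1-27 FREE]
Op 2: b = malloc(4) -> b = 1; heap: [0-0 ALLOC][1-4 ALLOC][5-27 FREE]
Op 3: b = realloc(b, 8) -> b = 1; heap: [0-0 ALLOC][1-8 ALLOC][9-27 FREE]
Op 4: free(b) -> (freed b); heap: [0-0 ALLOC][1-27 FREE]
Op 5: c = malloc(2) -> c = 1; heap: [0-0 ALLOC][1-2 ALLOC][3-27 FREE]
Op 6: a = realloc(a, 2) -> a = 3; heap: [0-0 FREE][1-2 ALLOC][3-4 ALLOC][5-27 FREE]
Op 7: a = realloc(a, 7) -> a = 3; heap: [0-0 FREE][1-2 ALLOC][3-9 ALLOC][10-27 FREE]
Op 8: d = malloc(7) -> d = 10; heap: [0-0 FREE][1-2 ALLOC][3-9 ALLOC][10-16 ALLOC][17-27 FREE]
Op 9: c = realloc(c, 9) -> c = 17; heap: [0-2 FREE][3-9 ALLOC][10-16 ALLOC][17-25 ALLOC][26-27 FREE]
Op 10: d = realloc(d, 11) -> NULL (d unchanged); heap: [0-2 FREE][3-9 ALLOC][10-16 ALLOC][17-25 ALLOC][26-27 FREE]
Free blocks: [3 2] total_free=5 largest=3 -> 100*(5-3)/5 = 200/5 = 40

Answer: 40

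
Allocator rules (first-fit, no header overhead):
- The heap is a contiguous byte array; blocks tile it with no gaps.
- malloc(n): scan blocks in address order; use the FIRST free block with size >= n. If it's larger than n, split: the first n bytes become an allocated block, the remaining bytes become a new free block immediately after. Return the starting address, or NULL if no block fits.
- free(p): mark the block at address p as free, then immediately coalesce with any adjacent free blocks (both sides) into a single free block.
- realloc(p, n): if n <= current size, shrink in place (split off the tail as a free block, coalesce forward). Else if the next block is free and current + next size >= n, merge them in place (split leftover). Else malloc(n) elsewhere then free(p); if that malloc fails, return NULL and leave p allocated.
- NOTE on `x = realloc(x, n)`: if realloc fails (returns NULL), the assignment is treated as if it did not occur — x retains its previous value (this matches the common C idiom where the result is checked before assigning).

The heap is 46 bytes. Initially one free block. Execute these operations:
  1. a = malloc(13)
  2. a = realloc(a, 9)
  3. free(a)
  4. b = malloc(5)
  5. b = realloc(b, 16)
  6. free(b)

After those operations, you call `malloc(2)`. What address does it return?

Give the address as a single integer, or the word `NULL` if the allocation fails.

Answer: 0

Derivation:
Op 1: a = malloc(13) -> a = 0; heap: [0-12 ALLOC][13-45 FREE]
Op 2: a = realloc(a, 9) -> a = 0; heap: [0-8 ALLOC][9-45 FREE]
Op 3: free(a) -> (freed a); heap: [0-45 FREE]
Op 4: b = malloc(5) -> b = 0; heap: [0-4 ALLOC][5-45 FREE]
Op 5: b = realloc(b, 16) -> b = 0; heap: [0-15 ALLOC][16-45 FREE]
Op 6: free(b) -> (freed b); heap: [0-45 FREE]
malloc(2): first-fit scan over [0-45 FREE] -> 0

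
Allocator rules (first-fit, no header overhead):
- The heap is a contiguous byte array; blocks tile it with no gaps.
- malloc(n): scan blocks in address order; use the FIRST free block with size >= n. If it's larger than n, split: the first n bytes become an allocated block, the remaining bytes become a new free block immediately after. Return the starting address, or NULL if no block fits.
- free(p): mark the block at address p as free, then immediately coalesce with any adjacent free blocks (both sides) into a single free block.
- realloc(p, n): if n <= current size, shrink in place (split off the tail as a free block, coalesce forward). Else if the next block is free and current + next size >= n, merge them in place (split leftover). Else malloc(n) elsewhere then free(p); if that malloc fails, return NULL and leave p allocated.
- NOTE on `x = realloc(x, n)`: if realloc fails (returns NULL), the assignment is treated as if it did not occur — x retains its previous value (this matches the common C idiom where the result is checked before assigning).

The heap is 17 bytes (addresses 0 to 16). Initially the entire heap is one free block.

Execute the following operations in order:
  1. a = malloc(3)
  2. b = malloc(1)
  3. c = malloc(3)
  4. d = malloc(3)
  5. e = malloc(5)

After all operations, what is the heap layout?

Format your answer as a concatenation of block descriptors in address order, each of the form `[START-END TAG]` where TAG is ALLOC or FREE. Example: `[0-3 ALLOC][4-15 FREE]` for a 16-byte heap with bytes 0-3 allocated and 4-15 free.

Answer: [0-2 ALLOC][3-3 ALLOC][4-6 ALLOC][7-9 ALLOC][10-14 ALLOC][15-16 FREE]

Derivation:
Op 1: a = malloc(3) -> a = 0; heap: [0-2 ALLOC][3-16 FREE]
Op 2: b = malloc(1) -> b = 3; heap: [0-2 ALLOC][3-3 ALLOC][4-16 FREE]
Op 3: c = malloc(3) -> c = 4; heap: [0-2 ALLOC][3-3 ALLOC][4-6 ALLOC][7-16 FREE]
Op 4: d = malloc(3) -> d = 7; heap: [0-2 ALLOC][3-3 ALLOC][4-6 ALLOC][7-9 ALLOC][10-16 FREE]
Op 5: e = malloc(5) -> e = 10; heap: [0-2 ALLOC][3-3 ALLOC][4-6 ALLOC][7-9 ALLOC][10-14 ALLOC][15-16 FREE]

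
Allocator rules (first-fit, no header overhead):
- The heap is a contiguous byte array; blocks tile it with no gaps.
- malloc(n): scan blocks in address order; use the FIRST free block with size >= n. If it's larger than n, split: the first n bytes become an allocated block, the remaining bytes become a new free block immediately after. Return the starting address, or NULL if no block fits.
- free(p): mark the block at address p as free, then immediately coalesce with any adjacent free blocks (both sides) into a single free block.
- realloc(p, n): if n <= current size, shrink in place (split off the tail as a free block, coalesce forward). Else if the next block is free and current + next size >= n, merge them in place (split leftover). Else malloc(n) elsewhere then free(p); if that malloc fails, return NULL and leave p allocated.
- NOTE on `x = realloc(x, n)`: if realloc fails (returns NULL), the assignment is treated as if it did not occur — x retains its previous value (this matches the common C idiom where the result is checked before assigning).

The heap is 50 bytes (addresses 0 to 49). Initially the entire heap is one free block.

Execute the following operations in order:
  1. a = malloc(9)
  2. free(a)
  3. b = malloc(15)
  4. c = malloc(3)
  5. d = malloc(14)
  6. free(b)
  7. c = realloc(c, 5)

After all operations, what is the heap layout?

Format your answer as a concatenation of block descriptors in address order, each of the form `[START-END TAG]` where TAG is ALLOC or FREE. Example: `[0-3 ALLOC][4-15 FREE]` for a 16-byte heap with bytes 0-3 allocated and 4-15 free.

Answer: [0-4 ALLOC][5-17 FREE][18-31 ALLOC][32-49 FREE]

Derivation:
Op 1: a = malloc(9) -> a = 0; heap: [0-8 ALLOC][9-49 FREE]
Op 2: free(a) -> (freed a); heap: [0-49 FREE]
Op 3: b = malloc(15) -> b = 0; heap: [0-14 ALLOC][15-49 FREE]
Op 4: c = malloc(3) -> c = 15; heap: [0-14 ALLOC][15-17 ALLOC][18-49 FREE]
Op 5: d = malloc(14) -> d = 18; heap: [0-14 ALLOC][15-17 ALLOC][18-31 ALLOC][32-49 FREE]
Op 6: free(b) -> (freed b); heap: [0-14 FREE][15-17 ALLOC][18-31 ALLOC][32-49 FREE]
Op 7: c = realloc(c, 5) -> c = 0; heap: [0-4 ALLOC][5-17 FREE][18-31 ALLOC][32-49 FREE]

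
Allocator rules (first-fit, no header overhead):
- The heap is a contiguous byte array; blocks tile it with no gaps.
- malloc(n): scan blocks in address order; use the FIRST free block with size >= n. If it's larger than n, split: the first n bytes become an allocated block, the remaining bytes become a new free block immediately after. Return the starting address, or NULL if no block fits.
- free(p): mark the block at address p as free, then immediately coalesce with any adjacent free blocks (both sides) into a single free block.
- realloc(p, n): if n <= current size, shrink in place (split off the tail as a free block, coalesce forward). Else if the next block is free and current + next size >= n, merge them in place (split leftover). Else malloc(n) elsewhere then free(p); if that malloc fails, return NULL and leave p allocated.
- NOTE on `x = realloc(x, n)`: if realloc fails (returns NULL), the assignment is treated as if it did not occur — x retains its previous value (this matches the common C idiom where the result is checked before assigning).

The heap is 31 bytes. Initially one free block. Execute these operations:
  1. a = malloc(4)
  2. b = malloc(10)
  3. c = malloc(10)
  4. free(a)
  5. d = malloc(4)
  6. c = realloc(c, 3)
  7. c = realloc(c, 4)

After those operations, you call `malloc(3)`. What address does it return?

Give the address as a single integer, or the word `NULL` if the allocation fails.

Answer: 18

Derivation:
Op 1: a = malloc(4) -> a = 0; heap: [0-3 ALLOC][4-30 FREE]
Op 2: b = malloc(10) -> b = 4; heap: [0-3 ALLOC][4-13 ALLOC][14-30 FREE]
Op 3: c = malloc(10) -> c = 14; heap: [0-3 ALLOC][4-13 ALLOC][14-23 ALLOC][24-30 FREE]
Op 4: free(a) -> (freed a); heap: [0-3 FREE][4-13 ALLOC][14-23 ALLOC][24-30 FREE]
Op 5: d = malloc(4) -> d = 0; heap: [0-3 ALLOC][4-13 ALLOC][14-23 ALLOC][24-30 FREE]
Op 6: c = realloc(c, 3) -> c = 14; heap: [0-3 ALLOC][4-13 ALLOC][14-16 ALLOC][17-30 FREE]
Op 7: c = realloc(c, 4) -> c = 14; heap: [0-3 ALLOC][4-13 ALLOC][14-17 ALLOC][18-30 FREE]
malloc(3): first-fit scan over [0-3 ALLOC][4-13 ALLOC][14-17 ALLOC][18-30 FREE] -> 18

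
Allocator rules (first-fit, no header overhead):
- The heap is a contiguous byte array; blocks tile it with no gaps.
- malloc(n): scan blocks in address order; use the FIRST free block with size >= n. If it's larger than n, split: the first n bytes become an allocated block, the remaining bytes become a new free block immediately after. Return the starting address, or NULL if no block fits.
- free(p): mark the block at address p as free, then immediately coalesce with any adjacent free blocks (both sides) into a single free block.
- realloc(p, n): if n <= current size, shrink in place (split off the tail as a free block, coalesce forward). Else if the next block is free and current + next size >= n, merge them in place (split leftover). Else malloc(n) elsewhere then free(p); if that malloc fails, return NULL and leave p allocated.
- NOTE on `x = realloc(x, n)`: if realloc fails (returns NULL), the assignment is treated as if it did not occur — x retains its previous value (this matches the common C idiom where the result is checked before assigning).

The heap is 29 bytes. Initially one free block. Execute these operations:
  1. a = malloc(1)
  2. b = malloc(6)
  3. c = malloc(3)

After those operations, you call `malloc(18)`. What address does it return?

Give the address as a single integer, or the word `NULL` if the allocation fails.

Op 1: a = malloc(1) -> a = 0; heap: [0-0 ALLOC][1-28 FREE]
Op 2: b = malloc(6) -> b = 1; heap: [0-0 ALLOC][1-6 ALLOC][7-28 FREE]
Op 3: c = malloc(3) -> c = 7; heap: [0-0 ALLOC][1-6 ALLOC][7-9 ALLOC][10-28 FREE]
malloc(18): first-fit scan over [0-0 ALLOC][1-6 ALLOC][7-9 ALLOC][10-28 FREE] -> 10

Answer: 10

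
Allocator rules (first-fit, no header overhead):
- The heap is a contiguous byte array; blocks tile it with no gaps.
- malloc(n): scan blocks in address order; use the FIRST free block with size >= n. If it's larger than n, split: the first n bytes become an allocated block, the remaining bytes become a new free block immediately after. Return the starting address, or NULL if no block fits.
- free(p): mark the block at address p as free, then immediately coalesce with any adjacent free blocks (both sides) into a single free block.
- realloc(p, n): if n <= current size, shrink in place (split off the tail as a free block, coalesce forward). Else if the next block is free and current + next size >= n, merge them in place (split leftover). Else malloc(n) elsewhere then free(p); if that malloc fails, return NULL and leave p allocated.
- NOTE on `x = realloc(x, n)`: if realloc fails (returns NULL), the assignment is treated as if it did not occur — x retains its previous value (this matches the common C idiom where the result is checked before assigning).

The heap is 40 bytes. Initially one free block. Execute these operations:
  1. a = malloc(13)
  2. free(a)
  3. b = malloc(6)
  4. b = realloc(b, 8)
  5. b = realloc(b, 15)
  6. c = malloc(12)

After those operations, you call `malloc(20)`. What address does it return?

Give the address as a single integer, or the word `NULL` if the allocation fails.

Op 1: a = malloc(13) -> a = 0; heap: [0-12 ALLOC][13-39 FREE]
Op 2: free(a) -> (freed a); heap: [0-39 FREE]
Op 3: b = malloc(6) -> b = 0; heap: [0-5 ALLOC][6-39 FREE]
Op 4: b = realloc(b, 8) -> b = 0; heap: [0-7 ALLOC][8-39 FREE]
Op 5: b = realloc(b, 15) -> b = 0; heap: [0-14 ALLOC][15-39 FREE]
Op 6: c = malloc(12) -> c = 15; heap: [0-14 ALLOC][15-26 ALLOC][27-39 FREE]
malloc(20): first-fit scan over [0-14 ALLOC][15-26 ALLOC][27-39 FREE] -> NULL

Answer: NULL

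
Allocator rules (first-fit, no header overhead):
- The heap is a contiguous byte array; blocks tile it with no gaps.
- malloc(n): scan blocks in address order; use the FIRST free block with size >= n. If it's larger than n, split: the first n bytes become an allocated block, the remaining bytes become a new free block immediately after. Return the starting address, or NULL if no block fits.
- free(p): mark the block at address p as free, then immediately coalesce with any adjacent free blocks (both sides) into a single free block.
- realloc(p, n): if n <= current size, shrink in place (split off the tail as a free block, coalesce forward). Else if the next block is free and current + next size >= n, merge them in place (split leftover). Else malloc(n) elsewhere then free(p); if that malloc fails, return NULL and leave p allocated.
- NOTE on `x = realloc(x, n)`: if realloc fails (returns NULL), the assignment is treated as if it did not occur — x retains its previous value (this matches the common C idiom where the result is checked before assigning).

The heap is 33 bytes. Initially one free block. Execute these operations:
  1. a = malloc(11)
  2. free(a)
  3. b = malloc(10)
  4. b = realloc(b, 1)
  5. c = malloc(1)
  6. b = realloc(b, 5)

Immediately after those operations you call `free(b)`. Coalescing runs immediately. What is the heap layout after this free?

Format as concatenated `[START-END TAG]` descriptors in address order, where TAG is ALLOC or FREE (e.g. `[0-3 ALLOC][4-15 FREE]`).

Op 1: a = malloc(11) -> a = 0; heap: [0-10 ALLOC][11-32 FREE]
Op 2: free(a) -> (freed a); heap: [0-32 FREE]
Op 3: b = malloc(10) -> b = 0; heap: [0-9 ALLOC][10-32 FREE]
Op 4: b = realloc(b, 1) -> b = 0; heap: [0-0 ALLOC][1-32 FREE]
Op 5: c = malloc(1) -> c = 1; heap: [0-0 ALLOC][1-1 ALLOC][2-32 FREE]
Op 6: b = realloc(b, 5) -> b = 2; heap: [0-0 FREE][1-1 ALLOC][2-6 ALLOC][7-32 FREE]
free(b): b = 2 -> block [2-6 ALLOC]; mark free, coalesce with adjacent free neighbors -> [0-0 FREE][1-1 ALLOC][2-32 FREE]

Answer: [0-0 FREE][1-1 ALLOC][2-32 FREE]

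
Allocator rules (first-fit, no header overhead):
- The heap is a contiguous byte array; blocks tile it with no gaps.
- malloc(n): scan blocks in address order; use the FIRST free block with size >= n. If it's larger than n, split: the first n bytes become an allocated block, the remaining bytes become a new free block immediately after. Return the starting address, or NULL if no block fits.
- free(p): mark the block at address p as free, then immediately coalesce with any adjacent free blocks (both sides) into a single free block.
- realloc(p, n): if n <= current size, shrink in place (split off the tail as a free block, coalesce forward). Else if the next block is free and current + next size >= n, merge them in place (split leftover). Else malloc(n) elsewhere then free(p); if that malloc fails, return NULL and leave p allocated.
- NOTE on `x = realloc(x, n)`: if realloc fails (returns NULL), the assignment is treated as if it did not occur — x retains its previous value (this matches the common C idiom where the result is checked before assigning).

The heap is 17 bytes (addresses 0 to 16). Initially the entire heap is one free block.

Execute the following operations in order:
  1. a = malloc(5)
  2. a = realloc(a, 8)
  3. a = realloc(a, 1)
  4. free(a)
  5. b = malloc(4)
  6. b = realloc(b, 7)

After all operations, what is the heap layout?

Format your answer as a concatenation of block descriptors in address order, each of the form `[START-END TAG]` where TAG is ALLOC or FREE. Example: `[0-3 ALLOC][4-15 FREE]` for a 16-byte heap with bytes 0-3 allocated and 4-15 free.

Op 1: a = malloc(5) -> a = 0; heap: [0-4 ALLOC][5-16 FREE]
Op 2: a = realloc(a, 8) -> a = 0; heap: [0-7 ALLOC][8-16 FREE]
Op 3: a = realloc(a, 1) -> a = 0; heap: [0-0 ALLOC][1-16 FREE]
Op 4: free(a) -> (freed a); heap: [0-16 FREE]
Op 5: b = malloc(4) -> b = 0; heap: [0-3 ALLOC][4-16 FREE]
Op 6: b = realloc(b, 7) -> b = 0; heap: [0-6 ALLOC][7-16 FREE]

Answer: [0-6 ALLOC][7-16 FREE]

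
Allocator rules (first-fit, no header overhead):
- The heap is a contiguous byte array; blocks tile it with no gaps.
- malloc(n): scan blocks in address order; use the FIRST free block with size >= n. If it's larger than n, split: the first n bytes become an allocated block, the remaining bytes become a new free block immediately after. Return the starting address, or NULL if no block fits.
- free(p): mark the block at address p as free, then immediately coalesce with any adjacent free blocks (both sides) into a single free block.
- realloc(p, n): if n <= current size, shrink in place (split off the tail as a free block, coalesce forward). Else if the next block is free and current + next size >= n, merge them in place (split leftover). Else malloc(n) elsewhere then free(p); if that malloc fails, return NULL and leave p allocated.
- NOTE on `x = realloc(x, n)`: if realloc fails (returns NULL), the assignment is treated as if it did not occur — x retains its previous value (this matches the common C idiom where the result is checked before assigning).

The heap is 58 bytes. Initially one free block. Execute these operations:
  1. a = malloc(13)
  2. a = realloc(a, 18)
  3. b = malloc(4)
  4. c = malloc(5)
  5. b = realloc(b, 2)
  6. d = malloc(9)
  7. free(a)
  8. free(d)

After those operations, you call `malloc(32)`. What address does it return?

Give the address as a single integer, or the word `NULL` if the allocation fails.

Op 1: a = malloc(13) -> a = 0; heap: [0-12 ALLOC][13-57 FREE]
Op 2: a = realloc(a, 18) -> a = 0; heap: [0-17 ALLOC][18-57 FREE]
Op 3: b = malloc(4) -> b = 18; heap: [0-17 ALLOC][18-21 ALLOC][22-57 FREE]
Op 4: c = malloc(5) -> c = 22; heap: [0-17 ALLOC][18-21 ALLOC][22-26 ALLOC][27-57 FREE]
Op 5: b = realloc(b, 2) -> b = 18; heap: [0-17 ALLOC][18-19 ALLOC][20-21 FREE][22-26 ALLOC][27-57 FREE]
Op 6: d = malloc(9) -> d = 27; heap: [0-17 ALLOC][18-19 ALLOC][20-21 FREE][22-26 ALLOC][27-35 ALLOC][36-57 FREE]
Op 7: free(a) -> (freed a); heap: [0-17 FREE][18-19 ALLOC][20-21 FREE][22-26 ALLOC][27-35 ALLOC][36-57 FREE]
Op 8: free(d) -> (freed d); heap: [0-17 FREE][18-19 ALLOC][20-21 FREE][22-26 ALLOC][27-57 FREE]
malloc(32): first-fit scan over [0-17 FREE][18-19 ALLOC][20-21 FREE][22-26 ALLOC][27-57 FREE] -> NULL

Answer: NULL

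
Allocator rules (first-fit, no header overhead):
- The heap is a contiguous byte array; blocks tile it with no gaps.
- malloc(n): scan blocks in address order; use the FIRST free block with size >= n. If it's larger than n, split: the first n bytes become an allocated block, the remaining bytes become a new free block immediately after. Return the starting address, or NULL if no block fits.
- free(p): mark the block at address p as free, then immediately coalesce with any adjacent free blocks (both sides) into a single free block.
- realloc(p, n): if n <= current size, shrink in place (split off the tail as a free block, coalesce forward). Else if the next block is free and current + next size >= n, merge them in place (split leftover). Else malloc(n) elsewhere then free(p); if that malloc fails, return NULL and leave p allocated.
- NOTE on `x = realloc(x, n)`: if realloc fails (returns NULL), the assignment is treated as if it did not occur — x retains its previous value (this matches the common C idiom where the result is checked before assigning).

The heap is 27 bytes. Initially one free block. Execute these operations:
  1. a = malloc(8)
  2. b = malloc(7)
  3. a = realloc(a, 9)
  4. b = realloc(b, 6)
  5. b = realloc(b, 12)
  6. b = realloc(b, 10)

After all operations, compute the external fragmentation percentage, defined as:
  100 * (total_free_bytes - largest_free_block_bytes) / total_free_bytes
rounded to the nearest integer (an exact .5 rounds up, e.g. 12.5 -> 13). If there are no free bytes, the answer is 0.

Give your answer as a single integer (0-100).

Answer: 33

Derivation:
Op 1: a = malloc(8) -> a = 0; heap: [0-7 ALLOC][8-26 FREE]
Op 2: b = malloc(7) -> b = 8; heap: [0-7 ALLOC][8-14 ALLOC][15-26 FREE]
Op 3: a = realloc(a, 9) -> a = 15; heap: [0-7 FREE][8-14 ALLOC][15-23 ALLOC][24-26 FREE]
Op 4: b = realloc(b, 6) -> b = 8; heap: [0-7 FREE][8-13 ALLOC][14-14 FREE][15-23 ALLOC][24-26 FREE]
Op 5: b = realloc(b, 12) -> NULL (b unchanged); heap: [0-7 FREE][8-13 ALLOC][14-14 FREE][15-23 ALLOC][24-26 FREE]
Op 6: b = realloc(b, 10) -> NULL (b unchanged); heap: [0-7 FREE][8-13 ALLOC][14-14 FREE][15-23 ALLOC][24-26 FREE]
Free blocks: [8 1 3] total_free=12 largest=8 -> 100*(12-8)/12 = 400/12 ≈ 33.333 -> rounds to 33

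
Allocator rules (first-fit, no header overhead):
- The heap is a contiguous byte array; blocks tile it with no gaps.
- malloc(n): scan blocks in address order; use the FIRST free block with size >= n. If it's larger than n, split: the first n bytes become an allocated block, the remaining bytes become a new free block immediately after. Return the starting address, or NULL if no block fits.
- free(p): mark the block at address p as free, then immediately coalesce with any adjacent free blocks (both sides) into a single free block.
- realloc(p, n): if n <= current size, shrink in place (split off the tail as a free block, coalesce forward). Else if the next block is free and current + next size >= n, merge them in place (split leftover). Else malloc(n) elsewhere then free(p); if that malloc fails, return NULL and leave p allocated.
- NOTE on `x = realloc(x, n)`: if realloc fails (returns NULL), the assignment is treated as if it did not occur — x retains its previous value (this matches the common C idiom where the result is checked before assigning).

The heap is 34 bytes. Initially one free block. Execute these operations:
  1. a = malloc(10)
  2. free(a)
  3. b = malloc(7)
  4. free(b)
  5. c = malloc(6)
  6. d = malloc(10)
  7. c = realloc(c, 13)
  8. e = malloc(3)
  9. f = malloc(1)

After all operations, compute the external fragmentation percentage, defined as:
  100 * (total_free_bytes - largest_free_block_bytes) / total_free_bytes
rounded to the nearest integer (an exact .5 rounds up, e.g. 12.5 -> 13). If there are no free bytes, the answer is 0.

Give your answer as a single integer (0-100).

Answer: 29

Derivation:
Op 1: a = malloc(10) -> a = 0; heap: [0-9 ALLOC][10-33 FREE]
Op 2: free(a) -> (freed a); heap: [0-33 FREE]
Op 3: b = malloc(7) -> b = 0; heap: [0-6 ALLOC][7-33 FREE]
Op 4: free(b) -> (freed b); heap: [0-33 FREE]
Op 5: c = malloc(6) -> c = 0; heap: [0-5 ALLOC][6-33 FREE]
Op 6: d = malloc(10) -> d = 6; heap: [0-5 ALLOC][6-15 ALLOC][16-33 FREE]
Op 7: c = realloc(c, 13) -> c = 16; heap: [0-5 FREE][6-15 ALLOC][16-28 ALLOC][29-33 FREE]
Op 8: e = malloc(3) -> e = 0; heap: [0-2 ALLOC][3-5 FREE][6-15 ALLOC][16-28 ALLOC][29-33 FREE]
Op 9: f = malloc(1) -> f = 3; heap: [0-2 ALLOC][3-3 ALLOC][4-5 FREE][6-15 ALLOC][16-28 ALLOC][29-33 FREE]
Free blocks: [2 5] total_free=7 largest=5 -> 100*(7-5)/7 = 200/7 ≈ 28.571 -> rounds to 29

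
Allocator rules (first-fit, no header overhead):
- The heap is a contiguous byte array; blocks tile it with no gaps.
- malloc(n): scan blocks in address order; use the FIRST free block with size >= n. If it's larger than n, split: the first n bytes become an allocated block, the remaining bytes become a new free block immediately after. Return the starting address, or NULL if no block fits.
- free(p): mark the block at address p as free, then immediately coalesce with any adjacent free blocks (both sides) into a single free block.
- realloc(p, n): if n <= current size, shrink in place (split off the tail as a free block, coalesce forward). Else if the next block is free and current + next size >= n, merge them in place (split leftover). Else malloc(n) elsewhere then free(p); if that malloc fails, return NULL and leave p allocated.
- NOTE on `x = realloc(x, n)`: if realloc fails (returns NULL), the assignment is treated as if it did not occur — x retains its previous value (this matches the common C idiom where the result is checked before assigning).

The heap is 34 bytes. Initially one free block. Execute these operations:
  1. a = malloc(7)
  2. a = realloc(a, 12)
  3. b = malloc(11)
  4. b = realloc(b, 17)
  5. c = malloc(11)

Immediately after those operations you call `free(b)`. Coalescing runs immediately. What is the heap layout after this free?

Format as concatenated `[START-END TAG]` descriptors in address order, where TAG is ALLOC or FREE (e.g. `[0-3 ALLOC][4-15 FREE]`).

Answer: [0-11 ALLOC][12-33 FREE]

Derivation:
Op 1: a = malloc(7) -> a = 0; heap: [0-6 ALLOC][7-33 FREE]
Op 2: a = realloc(a, 12) -> a = 0; heap: [0-11 ALLOC][12-33 FREE]
Op 3: b = malloc(11) -> b = 12; heap: [0-11 ALLOC][12-22 ALLOC][23-33 FREE]
Op 4: b = realloc(b, 17) -> b = 12; heap: [0-11 ALLOC][12-28 ALLOC][29-33 FREE]
Op 5: c = malloc(11) -> c = NULL; heap: [0-11 ALLOC][12-28 ALLOC][29-33 FREE]
free(b): b = 12 -> block [12-28 ALLOC]; mark free, coalesce with adjacent free neighbors -> [0-11 ALLOC][12-33 FREE]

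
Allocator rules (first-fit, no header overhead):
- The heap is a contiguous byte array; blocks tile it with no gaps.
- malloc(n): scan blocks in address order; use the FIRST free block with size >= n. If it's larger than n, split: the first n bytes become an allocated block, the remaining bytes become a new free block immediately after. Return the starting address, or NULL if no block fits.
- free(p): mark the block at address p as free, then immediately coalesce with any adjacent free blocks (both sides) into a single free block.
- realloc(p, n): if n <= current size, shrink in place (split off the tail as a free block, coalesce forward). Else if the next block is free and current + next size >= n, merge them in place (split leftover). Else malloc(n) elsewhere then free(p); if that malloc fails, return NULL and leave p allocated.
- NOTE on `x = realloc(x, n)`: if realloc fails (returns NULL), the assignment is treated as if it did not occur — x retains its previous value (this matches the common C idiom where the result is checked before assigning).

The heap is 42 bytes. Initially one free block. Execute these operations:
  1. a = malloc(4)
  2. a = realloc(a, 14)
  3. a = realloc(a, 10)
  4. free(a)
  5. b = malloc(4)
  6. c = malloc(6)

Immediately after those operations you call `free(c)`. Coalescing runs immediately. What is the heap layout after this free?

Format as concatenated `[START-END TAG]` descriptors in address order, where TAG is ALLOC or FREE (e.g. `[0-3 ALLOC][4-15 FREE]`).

Answer: [0-3 ALLOC][4-41 FREE]

Derivation:
Op 1: a = malloc(4) -> a = 0; heap: [0-3 ALLOC][4-41 FREE]
Op 2: a = realloc(a, 14) -> a = 0; heap: [0-13 ALLOC][14-41 FREE]
Op 3: a = realloc(a, 10) -> a = 0; heap: [0-9 ALLOC][10-41 FREE]
Op 4: free(a) -> (freed a); heap: [0-41 FREE]
Op 5: b = malloc(4) -> b = 0; heap: [0-3 ALLOC][4-41 FREE]
Op 6: c = malloc(6) -> c = 4; heap: [0-3 ALLOC][4-9 ALLOC][10-41 FREE]
free(c): c = 4 -> block [4-9 ALLOC]; mark free, coalesce with adjacent free neighbors -> [0-3 ALLOC][4-41 FREE]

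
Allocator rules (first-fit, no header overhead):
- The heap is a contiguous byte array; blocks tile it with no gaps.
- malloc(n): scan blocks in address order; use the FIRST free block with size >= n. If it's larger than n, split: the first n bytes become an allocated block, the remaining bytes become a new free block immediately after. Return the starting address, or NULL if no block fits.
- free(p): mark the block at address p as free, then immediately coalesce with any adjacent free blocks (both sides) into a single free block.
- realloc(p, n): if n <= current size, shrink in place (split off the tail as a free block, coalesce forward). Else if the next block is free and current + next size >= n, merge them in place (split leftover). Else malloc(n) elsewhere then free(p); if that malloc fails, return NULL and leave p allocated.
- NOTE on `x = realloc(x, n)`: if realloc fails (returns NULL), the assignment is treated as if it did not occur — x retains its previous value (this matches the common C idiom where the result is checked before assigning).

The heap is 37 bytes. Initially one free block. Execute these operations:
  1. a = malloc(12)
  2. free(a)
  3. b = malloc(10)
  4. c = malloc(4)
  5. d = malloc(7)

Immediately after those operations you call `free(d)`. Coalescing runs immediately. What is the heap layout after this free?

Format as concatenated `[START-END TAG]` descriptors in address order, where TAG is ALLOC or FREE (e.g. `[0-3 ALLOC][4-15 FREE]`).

Answer: [0-9 ALLOC][10-13 ALLOC][14-36 FREE]

Derivation:
Op 1: a = malloc(12) -> a = 0; heap: [0-11 ALLOC][12-36 FREE]
Op 2: free(a) -> (freed a); heap: [0-36 FREE]
Op 3: b = malloc(10) -> b = 0; heap: [0-9 ALLOC][10-36 FREE]
Op 4: c = malloc(4) -> c = 10; heap: [0-9 ALLOC][10-13 ALLOC][14-36 FREE]
Op 5: d = malloc(7) -> d = 14; heap: [0-9 ALLOC][10-13 ALLOC][14-20 ALLOC][21-36 FREE]
free(d): d = 14 -> block [14-20 ALLOC]; mark free, coalesce with adjacent free neighbors -> [0-9 ALLOC][10-13 ALLOC][14-36 FREE]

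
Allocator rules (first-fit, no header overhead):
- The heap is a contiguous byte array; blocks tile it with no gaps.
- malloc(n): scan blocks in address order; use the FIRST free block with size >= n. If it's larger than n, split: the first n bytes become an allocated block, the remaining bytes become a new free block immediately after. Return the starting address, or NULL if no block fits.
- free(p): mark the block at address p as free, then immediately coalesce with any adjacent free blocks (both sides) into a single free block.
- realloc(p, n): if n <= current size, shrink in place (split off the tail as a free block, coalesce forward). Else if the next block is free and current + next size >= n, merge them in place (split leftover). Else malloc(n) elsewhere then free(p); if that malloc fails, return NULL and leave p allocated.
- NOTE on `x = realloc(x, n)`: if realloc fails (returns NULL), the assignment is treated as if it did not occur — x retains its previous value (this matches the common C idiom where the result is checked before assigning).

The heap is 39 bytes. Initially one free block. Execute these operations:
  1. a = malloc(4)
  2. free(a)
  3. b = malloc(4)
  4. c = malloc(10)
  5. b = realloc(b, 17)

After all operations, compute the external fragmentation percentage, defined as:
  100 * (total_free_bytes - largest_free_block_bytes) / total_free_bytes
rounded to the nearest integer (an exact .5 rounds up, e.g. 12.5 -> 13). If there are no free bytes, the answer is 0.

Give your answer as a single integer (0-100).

Op 1: a = malloc(4) -> a = 0; heap: [0-3 ALLOC][4-38 FREE]
Op 2: free(a) -> (freed a); heap: [0-38 FREE]
Op 3: b = malloc(4) -> b = 0; heap: [0-3 ALLOC][4-38 FREE]
Op 4: c = malloc(10) -> c = 4; heap: [0-3 ALLOC][4-13 ALLOC][14-38 FREE]
Op 5: b = realloc(b, 17) -> b = 14; heap: [0-3 FREE][4-13 ALLOC][14-30 ALLOC][31-38 FREE]
Free blocks: [4 8] total_free=12 largest=8 -> 100*(12-8)/12 = 400/12 ≈ 33.333 -> rounds to 33

Answer: 33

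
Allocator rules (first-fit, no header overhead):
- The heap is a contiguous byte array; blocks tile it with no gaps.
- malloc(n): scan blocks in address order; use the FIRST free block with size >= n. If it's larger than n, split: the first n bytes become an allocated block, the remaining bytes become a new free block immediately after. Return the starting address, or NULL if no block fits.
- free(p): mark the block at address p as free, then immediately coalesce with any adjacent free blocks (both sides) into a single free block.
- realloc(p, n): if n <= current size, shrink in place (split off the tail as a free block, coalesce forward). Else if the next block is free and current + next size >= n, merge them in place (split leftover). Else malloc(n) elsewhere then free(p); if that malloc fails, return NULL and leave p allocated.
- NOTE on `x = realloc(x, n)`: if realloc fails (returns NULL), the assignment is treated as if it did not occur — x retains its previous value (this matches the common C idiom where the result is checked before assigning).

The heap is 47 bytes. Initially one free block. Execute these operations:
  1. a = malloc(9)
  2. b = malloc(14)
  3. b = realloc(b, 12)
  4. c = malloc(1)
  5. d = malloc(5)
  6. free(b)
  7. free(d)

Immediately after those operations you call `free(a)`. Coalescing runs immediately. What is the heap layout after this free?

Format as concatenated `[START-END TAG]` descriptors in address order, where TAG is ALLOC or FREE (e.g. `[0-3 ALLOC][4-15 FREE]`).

Op 1: a = malloc(9) -> a = 0; heap: [0-8 ALLOC][9-46 FREE]
Op 2: b = malloc(14) -> b = 9; heap: [0-8 ALLOC][9-22 ALLOC][23-46 FREE]
Op 3: b = realloc(b, 12) -> b = 9; heap: [0-8 ALLOC][9-20 ALLOC][21-46 FREE]
Op 4: c = malloc(1) -> c = 21; heap: [0-8 ALLOC][9-20 ALLOC][21-21 ALLOC][22-46 FREE]
Op 5: d = malloc(5) -> d = 22; heap: [0-8 ALLOC][9-20 ALLOC][21-21 ALLOC][22-26 ALLOC][27-46 FREE]
Op 6: free(b) -> (freed b); heap: [0-8 ALLOC][9-20 FREE][21-21 ALLOC][22-26 ALLOC][27-46 FREE]
Op 7: free(d) -> (freed d); heap: [0-8 ALLOC][9-20 FREE][21-21 ALLOC][22-46 FREE]
free(a): a = 0 -> block [0-8 ALLOC]; mark free, coalesce with adjacent free neighbors -> [0-20 FREE][21-21 ALLOC][22-46 FREE]

Answer: [0-20 FREE][21-21 ALLOC][22-46 FREE]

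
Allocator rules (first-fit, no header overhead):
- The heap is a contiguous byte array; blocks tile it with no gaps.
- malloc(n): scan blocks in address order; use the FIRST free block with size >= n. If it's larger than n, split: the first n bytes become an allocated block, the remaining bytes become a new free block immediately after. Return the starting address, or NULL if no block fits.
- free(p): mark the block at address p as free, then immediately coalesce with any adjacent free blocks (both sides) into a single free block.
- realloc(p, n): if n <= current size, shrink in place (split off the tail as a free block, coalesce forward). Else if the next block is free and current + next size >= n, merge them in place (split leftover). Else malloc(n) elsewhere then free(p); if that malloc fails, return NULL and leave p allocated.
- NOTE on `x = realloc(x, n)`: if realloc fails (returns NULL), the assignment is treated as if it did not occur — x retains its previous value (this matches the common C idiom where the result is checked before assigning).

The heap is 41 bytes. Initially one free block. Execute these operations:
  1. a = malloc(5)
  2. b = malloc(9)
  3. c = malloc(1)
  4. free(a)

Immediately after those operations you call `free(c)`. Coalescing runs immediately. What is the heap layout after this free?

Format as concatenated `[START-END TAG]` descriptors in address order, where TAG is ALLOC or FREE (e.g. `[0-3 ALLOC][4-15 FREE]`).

Answer: [0-4 FREE][5-13 ALLOC][14-40 FREE]

Derivation:
Op 1: a = malloc(5) -> a = 0; heap: [0-4 ALLOC][5-40 FREE]
Op 2: b = malloc(9) -> b = 5; heap: [0-4 ALLOC][5-13 ALLOC][14-40 FREE]
Op 3: c = malloc(1) -> c = 14; heap: [0-4 ALLOC][5-13 ALLOC][14-14 ALLOC][15-40 FREE]
Op 4: free(a) -> (freed a); heap: [0-4 FREE][5-13 ALLOC][14-14 ALLOC][15-40 FREE]
free(c): c = 14 -> block [14-14 ALLOC]; mark free, coalesce with adjacent free neighbors -> [0-4 FREE][5-13 ALLOC][14-40 FREE]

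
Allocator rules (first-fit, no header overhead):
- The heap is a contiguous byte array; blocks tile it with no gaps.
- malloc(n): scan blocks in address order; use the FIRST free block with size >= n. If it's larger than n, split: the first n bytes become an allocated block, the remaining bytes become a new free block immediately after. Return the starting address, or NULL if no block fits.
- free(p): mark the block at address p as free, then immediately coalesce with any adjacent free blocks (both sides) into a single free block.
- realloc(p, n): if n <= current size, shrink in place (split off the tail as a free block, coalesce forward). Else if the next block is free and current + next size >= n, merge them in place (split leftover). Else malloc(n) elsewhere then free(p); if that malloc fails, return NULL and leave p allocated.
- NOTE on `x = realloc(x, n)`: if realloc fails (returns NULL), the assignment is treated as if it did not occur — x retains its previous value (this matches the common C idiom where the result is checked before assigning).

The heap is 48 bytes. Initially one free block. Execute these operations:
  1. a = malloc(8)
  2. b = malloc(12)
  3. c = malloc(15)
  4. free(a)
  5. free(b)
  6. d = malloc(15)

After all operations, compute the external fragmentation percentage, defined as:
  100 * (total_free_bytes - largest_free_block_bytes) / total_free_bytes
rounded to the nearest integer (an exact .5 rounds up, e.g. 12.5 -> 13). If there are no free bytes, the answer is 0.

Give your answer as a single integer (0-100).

Op 1: a = malloc(8) -> a = 0; heap: [0-7 ALLOC][8-47 FREE]
Op 2: b = malloc(12) -> b = 8; heap: [0-7 ALLOC][8-19 ALLOC][20-47 FREE]
Op 3: c = malloc(15) -> c = 20; heap: [0-7 ALLOC][8-19 ALLOC][20-34 ALLOC][35-47 FREE]
Op 4: free(a) -> (freed a); heap: [0-7 FREE][8-19 ALLOC][20-34 ALLOC][35-47 FREE]
Op 5: free(b) -> (freed b); heap: [0-19 FREE][20-34 ALLOC][35-47 FREE]
Op 6: d = malloc(15) -> d = 0; heap: [0-14 ALLOC][15-19 FREE][20-34 ALLOC][35-47 FREE]
Free blocks: [5 13] total_free=18 largest=13 -> 100*(18-13)/18 = 500/18 ≈ 27.778 -> rounds to 28

Answer: 28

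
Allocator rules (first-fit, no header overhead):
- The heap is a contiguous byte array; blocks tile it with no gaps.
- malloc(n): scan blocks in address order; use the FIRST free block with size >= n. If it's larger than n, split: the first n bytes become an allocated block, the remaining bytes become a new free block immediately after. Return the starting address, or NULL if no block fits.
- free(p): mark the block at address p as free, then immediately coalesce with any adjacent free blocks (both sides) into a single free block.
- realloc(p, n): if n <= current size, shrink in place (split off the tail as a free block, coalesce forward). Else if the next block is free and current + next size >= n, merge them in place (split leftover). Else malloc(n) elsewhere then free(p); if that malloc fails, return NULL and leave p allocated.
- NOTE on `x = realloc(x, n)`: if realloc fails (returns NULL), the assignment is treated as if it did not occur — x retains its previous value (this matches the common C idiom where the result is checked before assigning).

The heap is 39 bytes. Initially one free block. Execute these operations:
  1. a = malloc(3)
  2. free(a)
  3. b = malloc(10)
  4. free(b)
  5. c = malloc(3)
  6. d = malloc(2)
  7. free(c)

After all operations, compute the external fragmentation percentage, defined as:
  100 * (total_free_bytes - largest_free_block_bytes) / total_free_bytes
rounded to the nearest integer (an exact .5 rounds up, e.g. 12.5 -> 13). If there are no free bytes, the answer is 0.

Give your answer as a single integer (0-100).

Answer: 8

Derivation:
Op 1: a = malloc(3) -> a = 0; heap: [0-2 ALLOC][3-38 FREE]
Op 2: free(a) -> (freed a); heap: [0-38 FREE]
Op 3: b = malloc(10) -> b = 0; heap: [0-9 ALLOC][10-38 FREE]
Op 4: free(b) -> (freed b); heap: [0-38 FREE]
Op 5: c = malloc(3) -> c = 0; heap: [0-2 ALLOC][3-38 FREE]
Op 6: d = malloc(2) -> d = 3; heap: [0-2 ALLOC][3-4 ALLOC][5-38 FREE]
Op 7: free(c) -> (freed c); heap: [0-2 FREE][3-4 ALLOC][5-38 FREE]
Free blocks: [3 34] total_free=37 largest=34 -> 100*(37-34)/37 = 300/37 ≈ 8.108 -> rounds to 8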